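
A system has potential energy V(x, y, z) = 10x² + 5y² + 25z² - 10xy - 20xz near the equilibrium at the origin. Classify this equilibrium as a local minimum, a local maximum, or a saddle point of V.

The Hessian at the origin is H = [[20, -10, -20], [-10, 10, 0], [-20, 0, 50]].
Symmetric row and column elimination reduces H to a congruent diagonal form with pivots 20, 5, 10.
So there are 3 positive pivots.
H is positive definite, so the origin is a strict local minimum.

local minimum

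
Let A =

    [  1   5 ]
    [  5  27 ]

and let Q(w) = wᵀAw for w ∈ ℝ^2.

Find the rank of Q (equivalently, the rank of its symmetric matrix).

2

Congruent diagonalization of A (simultaneous row and column reduction) yields pivots 1, 2.
That gives 2 positive pivots.
The rank is the number of nonzero pivots: 2.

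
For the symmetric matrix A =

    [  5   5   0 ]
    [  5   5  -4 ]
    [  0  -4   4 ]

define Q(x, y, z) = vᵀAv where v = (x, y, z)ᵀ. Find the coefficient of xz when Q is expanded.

The coefficient of xz is A[1,3] + A[3,1] = 2·0 = 0.

0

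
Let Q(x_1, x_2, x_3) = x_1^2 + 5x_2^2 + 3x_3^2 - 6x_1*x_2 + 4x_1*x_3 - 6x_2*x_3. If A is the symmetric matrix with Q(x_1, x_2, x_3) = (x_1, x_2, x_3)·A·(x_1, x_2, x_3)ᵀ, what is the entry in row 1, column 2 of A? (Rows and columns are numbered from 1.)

The coefficient of x_1·x_2 in Q is -6. For a symmetric A this equals A[1,2] + A[2,1] = 2·A[1,2].
So A[1,2] = -6/2 = -3.

-3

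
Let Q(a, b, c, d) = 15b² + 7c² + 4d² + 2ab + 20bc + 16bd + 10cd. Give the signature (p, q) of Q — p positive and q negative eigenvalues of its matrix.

The symmetric matrix is A = [[0, 1, 0, 0], [1, 15, 10, 8], [0, 10, 7, 5], [0, 8, 5, 4]].
By Sylvester's law of inertia any congruent diagonalization of A has 3 positive, 1 negative and 0 zero entries.

(3, 1)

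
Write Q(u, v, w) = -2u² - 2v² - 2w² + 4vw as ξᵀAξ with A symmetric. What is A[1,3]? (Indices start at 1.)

0

The coefficient of u·w in Q is 0. For a symmetric A this equals A[1,3] + A[3,1] = 2·A[1,3].
So A[1,3] = 0/2 = 0.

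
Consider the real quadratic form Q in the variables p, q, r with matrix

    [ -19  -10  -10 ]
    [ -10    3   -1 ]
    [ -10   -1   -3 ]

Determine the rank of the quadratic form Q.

Row-reducing A symmetrically gives the diagonal entries -19, 157/19, 10/157.
So there are 2 positive, 1 negative pivots.
The rank is the number of nonzero pivots: 3.

3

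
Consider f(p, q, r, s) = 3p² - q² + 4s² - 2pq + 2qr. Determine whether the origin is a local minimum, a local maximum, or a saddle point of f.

saddle point

The Hessian at the origin is H = [[6, -2, 0, 0], [-2, -2, 2, 0], [0, 2, 0, 0], [0, 0, 0, 8]].
Congruent diagonalization of H (simultaneous row and column reduction) yields pivots 6, -8/3, 3/2, 8.
Counting signs: 3 positive, 1 negative.
H is indefinite, so the origin is a saddle point.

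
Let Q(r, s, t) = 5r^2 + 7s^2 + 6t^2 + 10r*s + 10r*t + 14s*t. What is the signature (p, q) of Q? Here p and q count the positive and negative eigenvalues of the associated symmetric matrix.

The symmetric matrix is A = [[5, 5, 5], [5, 7, 7], [5, 7, 6]].
Applying the same elementary operations to the rows and columns of A produces a congruent diagonal matrix with entries 5, 2, -1.
Counting signs: 2 positive, 1 negative.

(2, 1)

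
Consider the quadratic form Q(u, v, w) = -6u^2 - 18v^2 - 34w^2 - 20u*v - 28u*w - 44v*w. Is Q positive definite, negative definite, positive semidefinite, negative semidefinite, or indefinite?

The associated matrix is A = [[-6, -10, -14], [-10, -18, -22], [-14, -22, -34]].
Applying the same elementary operations to the rows and columns of A produces a congruent diagonal matrix with entries -6, -4/3, 0.
Counting signs: 2 negative, 1 zero.
Hence Q is negative semidefinite.

negative semidefinite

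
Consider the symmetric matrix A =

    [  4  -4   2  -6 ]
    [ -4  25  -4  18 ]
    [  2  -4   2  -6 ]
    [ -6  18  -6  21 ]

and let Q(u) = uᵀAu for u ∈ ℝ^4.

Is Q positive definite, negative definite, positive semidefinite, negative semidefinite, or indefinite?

Congruent diagonalization of A (simultaneous row and column reduction) yields pivots 4, 21, 17/21, 15/17.
That gives 4 positive pivots.
Hence Q is positive definite.

positive definite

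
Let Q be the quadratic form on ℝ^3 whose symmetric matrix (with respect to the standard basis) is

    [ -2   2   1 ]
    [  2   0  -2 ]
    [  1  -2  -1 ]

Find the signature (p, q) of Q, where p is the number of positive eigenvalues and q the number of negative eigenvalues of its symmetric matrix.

(1, 2)

An LDLᵀ factorisation of A has diagonal entries -2, 2, -1.
Counting signs: 1 positive, 2 negative.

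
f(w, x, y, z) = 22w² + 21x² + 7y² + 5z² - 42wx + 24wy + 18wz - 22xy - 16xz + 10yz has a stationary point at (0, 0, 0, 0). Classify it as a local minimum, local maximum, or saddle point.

local minimum

The Hessian at the origin is H = [[44, -42, 24, 18], [-42, 42, -22, -16], [24, -22, 14, 10], [18, -16, 10, 10]].
Row-reducing H symmetrically gives the diagonal entries 44, 21/11, 10/21, 8/5.
So there are 4 positive pivots.
H is positive definite, so the origin is a strict local minimum.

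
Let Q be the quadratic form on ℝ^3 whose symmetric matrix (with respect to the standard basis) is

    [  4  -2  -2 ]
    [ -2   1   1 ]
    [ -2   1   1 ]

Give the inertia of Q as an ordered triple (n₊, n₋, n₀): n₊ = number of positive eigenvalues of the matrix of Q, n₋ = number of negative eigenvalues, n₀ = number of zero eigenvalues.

Symmetric row and column elimination reduces A to a congruent diagonal form with pivots 4, 0, 0.
So there are 1 positive, 2 zero pivots.

(1, 0, 2)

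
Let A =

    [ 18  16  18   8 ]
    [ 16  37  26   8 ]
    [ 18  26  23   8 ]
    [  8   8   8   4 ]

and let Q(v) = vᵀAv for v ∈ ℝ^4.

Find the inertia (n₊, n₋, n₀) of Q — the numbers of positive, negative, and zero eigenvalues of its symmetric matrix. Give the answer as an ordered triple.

An LDLᵀ factorisation of A has diagonal entries 18, 205/9, 25/41, 4/25.
That gives 4 positive pivots.

(4, 0, 0)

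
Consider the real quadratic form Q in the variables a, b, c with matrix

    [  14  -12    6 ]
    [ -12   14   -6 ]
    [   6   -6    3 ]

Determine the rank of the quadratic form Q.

Row-reducing A symmetrically gives the diagonal entries 14, 26/7, 3/13.
That gives 3 positive pivots.
The rank is the number of nonzero pivots: 3.

3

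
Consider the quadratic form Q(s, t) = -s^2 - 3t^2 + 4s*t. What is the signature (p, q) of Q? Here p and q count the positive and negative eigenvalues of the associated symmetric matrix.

Write A = [[-1, 2], [2, -3]].
Symmetric row and column elimination reduces A to a congruent diagonal form with pivots -1, 1.
Counting signs: 1 positive, 1 negative.

(1, 1)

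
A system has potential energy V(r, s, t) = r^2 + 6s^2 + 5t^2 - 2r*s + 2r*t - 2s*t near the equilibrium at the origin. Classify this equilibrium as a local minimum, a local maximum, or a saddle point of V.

local minimum

The Hessian at the origin is H = [[2, -2, 2], [-2, 12, -2], [2, -2, 10]].
Symmetric row and column elimination reduces H to a congruent diagonal form with pivots 2, 10, 8.
So there are 3 positive pivots.
H is positive definite, so the origin is a strict local minimum.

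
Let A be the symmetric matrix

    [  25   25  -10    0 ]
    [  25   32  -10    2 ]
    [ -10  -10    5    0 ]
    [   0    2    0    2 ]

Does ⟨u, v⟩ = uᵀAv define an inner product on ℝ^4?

Leading principal minors: Δ_1 = 25, Δ_2 = 175, Δ_3 = 175, Δ_4 = 250.
All leading principal minors are positive, so by Sylvester's criterion Q is positive definite.
⟨·,·⟩ is an inner product exactly when A is positive definite.

yes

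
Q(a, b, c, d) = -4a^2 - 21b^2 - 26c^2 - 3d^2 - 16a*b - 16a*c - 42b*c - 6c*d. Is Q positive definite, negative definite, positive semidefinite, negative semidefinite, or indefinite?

The symmetric matrix of Q is A = [[-4, -8, -8, 0], [-8, -21, -21, 0], [-8, -21, -26, -3], [0, 0, -3, -3]].
Leading principal minors: Δ_1 = -4, Δ_2 = 20, Δ_3 = -100, Δ_4 = 120.
The signs alternate starting with Δ_1 < 0, so by Sylvester's criterion Q is negative definite.

negative definite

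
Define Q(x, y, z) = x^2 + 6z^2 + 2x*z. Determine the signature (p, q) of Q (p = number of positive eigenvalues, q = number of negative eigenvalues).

(2, 0)

Write A = [[1, 0, 1], [0, 0, 0], [1, 0, 6]].
Congruent diagonalization of A (simultaneous row and column reduction) yields pivots 1, 0, 5.
Counting signs: 2 positive, 1 zero.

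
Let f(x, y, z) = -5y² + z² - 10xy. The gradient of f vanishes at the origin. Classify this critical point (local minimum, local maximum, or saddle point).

The Hessian at the origin is H = [[0, -10, 0], [-10, -10, 0], [0, 0, 2]].
H is indefinite, so the origin is a saddle point.

saddle point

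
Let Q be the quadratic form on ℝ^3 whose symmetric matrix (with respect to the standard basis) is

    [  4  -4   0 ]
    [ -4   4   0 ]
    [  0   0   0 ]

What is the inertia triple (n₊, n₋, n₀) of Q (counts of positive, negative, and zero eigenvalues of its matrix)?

Row-reducing A symmetrically gives the diagonal entries 4, 0, 0.
Counting signs: 1 positive, 2 zero.

(1, 0, 2)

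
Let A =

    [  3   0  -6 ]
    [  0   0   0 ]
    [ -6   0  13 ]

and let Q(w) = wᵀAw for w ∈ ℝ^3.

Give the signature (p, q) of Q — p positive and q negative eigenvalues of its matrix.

Congruent diagonalization of A (simultaneous row and column reduction) yields pivots 3, 0, 1.
Counting signs: 2 positive, 1 zero.

(2, 0)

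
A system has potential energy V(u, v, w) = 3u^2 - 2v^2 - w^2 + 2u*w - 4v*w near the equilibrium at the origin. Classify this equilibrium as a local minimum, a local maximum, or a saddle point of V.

saddle point

The Hessian at the origin is H = [[6, 0, 2], [0, -4, -4], [2, -4, -2]].
Congruent diagonalization of H (simultaneous row and column reduction) yields pivots 6, -4, 4/3.
So there are 2 positive, 1 negative pivots.
H is indefinite, so the origin is a saddle point.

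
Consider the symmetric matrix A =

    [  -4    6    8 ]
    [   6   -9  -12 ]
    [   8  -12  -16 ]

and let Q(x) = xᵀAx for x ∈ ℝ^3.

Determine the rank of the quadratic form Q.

1

Symmetric row and column elimination reduces A to a congruent diagonal form with pivots -4, 0, 0.
Counting signs: 1 negative, 2 zero.
The rank is the number of nonzero pivots: 1.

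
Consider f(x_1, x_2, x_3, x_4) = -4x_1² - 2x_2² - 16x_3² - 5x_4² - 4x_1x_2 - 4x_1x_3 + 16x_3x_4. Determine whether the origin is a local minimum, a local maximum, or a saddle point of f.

The Hessian at the origin is H = [[-8, -4, -4, 0], [-4, -4, 0, 0], [-4, 0, -32, 16], [0, 0, 16, -10]].
Row-reducing H symmetrically gives the diagonal entries -8, -2, -28, -6/7.
That gives 4 negative pivots.
H is negative definite, so the origin is a strict local maximum.

local maximum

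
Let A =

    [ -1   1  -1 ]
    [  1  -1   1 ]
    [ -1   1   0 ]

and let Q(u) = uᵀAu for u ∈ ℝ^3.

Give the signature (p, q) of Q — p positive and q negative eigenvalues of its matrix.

(1, 1)

Applying the same elementary operations to the rows and columns of A produces a congruent diagonal matrix with entries -1, 0, 1.
So there are 1 positive, 1 negative, 1 zero pivots.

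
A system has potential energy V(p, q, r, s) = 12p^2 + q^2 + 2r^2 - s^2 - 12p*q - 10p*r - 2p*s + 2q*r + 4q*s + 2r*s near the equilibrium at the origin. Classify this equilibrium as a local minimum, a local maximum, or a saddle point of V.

saddle point

The Hessian at the origin is H = [[24, -12, -10, -2], [-12, 2, 2, 4], [-10, 2, 4, 2], [-2, 4, 2, -2]].
Symmetric row and column elimination reduces H to a congruent diagonal form with pivots 24, -4, 25/12, -12/25.
Counting signs: 2 positive, 2 negative.
H is indefinite, so the origin is a saddle point.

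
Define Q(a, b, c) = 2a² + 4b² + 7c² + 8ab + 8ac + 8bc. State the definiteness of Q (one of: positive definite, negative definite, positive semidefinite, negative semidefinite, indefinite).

indefinite

Write A = [[2, 4, 4], [4, 4, 4], [4, 4, 7]].
Applying the same elementary operations to the rows and columns of A produces a congruent diagonal matrix with entries 2, -4, 3.
Counting signs: 2 positive, 1 negative.
Hence Q is indefinite.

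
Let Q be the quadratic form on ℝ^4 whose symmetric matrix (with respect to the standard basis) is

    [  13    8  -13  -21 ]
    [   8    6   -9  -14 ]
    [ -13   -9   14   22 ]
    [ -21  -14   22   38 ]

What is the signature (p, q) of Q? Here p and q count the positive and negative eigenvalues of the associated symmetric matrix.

Applying the same elementary operations to the rows and columns of A produces a congruent diagonal matrix with entries 13, 14/13, 1/14, 3.
Counting signs: 4 positive.

(4, 0)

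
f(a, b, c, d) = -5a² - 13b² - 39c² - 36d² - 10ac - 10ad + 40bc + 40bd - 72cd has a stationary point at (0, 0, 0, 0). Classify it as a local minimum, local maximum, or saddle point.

local maximum

The Hessian at the origin is H = [[-10, 0, -10, -10], [0, -26, 40, 40], [-10, 40, -78, -72], [-10, 40, -72, -72]].
An LDLᵀ factorisation of H has diagonal entries -10, -26, -84/13, -3/7.
Counting signs: 4 negative.
H is negative definite, so the origin is a strict local maximum.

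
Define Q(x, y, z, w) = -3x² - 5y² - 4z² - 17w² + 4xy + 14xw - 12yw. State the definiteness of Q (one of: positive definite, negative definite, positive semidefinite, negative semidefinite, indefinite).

negative definite

Write A = [[-3, 2, 0, 7], [2, -5, 0, -6], [0, 0, -4, 0], [7, -6, 0, -17]].
An LDLᵀ factorisation of A has diagonal entries -3, -11/3, -4, -2/11.
Counting signs: 4 negative.
Hence Q is negative definite.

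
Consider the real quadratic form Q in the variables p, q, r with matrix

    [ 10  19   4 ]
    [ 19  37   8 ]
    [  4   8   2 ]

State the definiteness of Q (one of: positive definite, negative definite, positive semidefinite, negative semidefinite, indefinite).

Row-reducing A symmetrically gives the diagonal entries 10, 9/10, 2/9.
So there are 3 positive pivots.
Hence Q is positive definite.

positive definite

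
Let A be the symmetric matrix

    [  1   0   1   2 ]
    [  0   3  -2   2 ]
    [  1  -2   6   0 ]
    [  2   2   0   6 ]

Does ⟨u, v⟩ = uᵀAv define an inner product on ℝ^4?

Symmetric row and column elimination reduces A to a congruent diagonal form with pivots 1, 3, 11/3, 6/11.
That gives 4 positive pivots.
Hence Q is positive definite.
⟨·,·⟩ is an inner product exactly when A is positive definite.

yes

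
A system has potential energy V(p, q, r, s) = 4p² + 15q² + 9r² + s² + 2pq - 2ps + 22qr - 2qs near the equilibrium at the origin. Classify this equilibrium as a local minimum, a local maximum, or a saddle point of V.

local minimum

The Hessian at the origin is H = [[8, 2, 0, -2], [2, 30, 22, -2], [0, 22, 18, 0], [-2, -2, 0, 2]].
Row-reducing H symmetrically gives the diagonal entries 8, 59/2, 94/59, 30/47.
Counting signs: 4 positive.
H is positive definite, so the origin is a strict local minimum.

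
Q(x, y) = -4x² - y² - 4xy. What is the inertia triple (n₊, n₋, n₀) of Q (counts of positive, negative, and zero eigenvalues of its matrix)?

(0, 1, 1)

The symmetric matrix is A = [[-4, -2], [-2, -1]].
Congruent diagonalization of A (simultaneous row and column reduction) yields pivots -4, 0.
That gives 1 negative, 1 zero pivots.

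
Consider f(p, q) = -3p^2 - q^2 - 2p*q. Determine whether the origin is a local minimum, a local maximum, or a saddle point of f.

local maximum

The Hessian at the origin is H = [[-6, -2], [-2, -2]].
det H = -6·-2 − (-2)² = 8 > 0 and H[1,1] = -6 < 0, so H is negative definite.
Therefore the origin is a local maximum.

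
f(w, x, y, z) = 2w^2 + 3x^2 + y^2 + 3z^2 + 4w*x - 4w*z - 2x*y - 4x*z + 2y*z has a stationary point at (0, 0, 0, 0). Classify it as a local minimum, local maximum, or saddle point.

The Hessian at the origin is H = [[4, 4, 0, -4], [4, 6, -2, -4], [0, -2, 2, 2], [-4, -4, 2, 6]].
H is indefinite, so the origin is a saddle point.

saddle point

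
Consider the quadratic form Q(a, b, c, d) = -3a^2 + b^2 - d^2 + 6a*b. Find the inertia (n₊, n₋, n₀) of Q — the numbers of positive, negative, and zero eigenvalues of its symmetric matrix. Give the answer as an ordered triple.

(1, 2, 1)

Write A = [[-3, 3, 0, 0], [3, 1, 0, 0], [0, 0, 0, 0], [0, 0, 0, -1]].
Congruent diagonalization of A (simultaneous row and column reduction) yields pivots -3, 4, 0, -1.
So there are 1 positive, 2 negative, 1 zero pivots.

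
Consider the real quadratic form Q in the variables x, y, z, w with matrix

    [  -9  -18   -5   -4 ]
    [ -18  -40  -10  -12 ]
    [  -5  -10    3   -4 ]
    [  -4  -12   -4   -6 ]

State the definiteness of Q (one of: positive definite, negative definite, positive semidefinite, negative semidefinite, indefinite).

indefinite

Symmetric row and column elimination reduces A to a congruent diagonal form with pivots -9, -4, 52/9, -10/13.
So there are 1 positive, 3 negative pivots.
Hence Q is indefinite.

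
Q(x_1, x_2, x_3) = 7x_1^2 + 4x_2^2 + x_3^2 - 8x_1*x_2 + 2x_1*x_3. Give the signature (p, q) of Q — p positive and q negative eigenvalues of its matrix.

(3, 0)

Write A = [[7, -4, 1], [-4, 4, 0], [1, 0, 1]].
An LDLᵀ factorisation of A has diagonal entries 7, 12/7, 2/3.
That gives 3 positive pivots.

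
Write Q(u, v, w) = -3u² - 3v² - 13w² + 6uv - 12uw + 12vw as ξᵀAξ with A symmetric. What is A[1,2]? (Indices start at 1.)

The coefficient of u·v in Q is 6. For a symmetric A this equals A[1,2] + A[2,1] = 2·A[1,2].
So A[1,2] = 6/2 = 3.

3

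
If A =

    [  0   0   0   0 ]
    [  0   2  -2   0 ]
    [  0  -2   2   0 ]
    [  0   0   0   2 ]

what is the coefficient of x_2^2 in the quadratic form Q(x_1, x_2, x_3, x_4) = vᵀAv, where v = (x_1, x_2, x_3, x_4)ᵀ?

The coefficient of x_2^2 is the diagonal entry A[2,2] = 2.

2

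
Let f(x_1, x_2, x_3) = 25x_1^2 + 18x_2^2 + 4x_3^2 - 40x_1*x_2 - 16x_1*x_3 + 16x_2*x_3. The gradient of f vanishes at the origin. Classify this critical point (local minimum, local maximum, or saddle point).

local minimum

The Hessian at the origin is H = [[50, -40, -16], [-40, 36, 16], [-16, 16, 8]].
Row-reducing H symmetrically gives the diagonal entries 50, 4, 8/25.
That gives 3 positive pivots.
H is positive definite, so the origin is a strict local minimum.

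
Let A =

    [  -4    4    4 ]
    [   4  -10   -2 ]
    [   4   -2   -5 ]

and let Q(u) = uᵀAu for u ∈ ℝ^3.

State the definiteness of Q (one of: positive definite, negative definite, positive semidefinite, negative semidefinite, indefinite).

Applying the same elementary operations to the rows and columns of A produces a congruent diagonal matrix with entries -4, -6, -1/3.
That gives 3 negative pivots.
Hence Q is negative definite.

negative definite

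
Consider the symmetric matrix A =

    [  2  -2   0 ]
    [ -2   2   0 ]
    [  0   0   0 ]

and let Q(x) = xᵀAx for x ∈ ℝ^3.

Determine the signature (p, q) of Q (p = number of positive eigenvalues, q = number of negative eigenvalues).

(1, 0)

Applying the same elementary operations to the rows and columns of A produces a congruent diagonal matrix with entries 2, 0, 0.
Counting signs: 1 positive, 2 zero.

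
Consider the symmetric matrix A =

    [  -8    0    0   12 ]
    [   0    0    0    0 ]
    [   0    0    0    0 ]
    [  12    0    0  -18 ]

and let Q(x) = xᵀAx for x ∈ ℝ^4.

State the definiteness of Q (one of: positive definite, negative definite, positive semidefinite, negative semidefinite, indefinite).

Applying the same elementary operations to the rows and columns of A produces a congruent diagonal matrix with entries -8, 0, 0, 0.
Counting signs: 1 negative, 3 zero.
Hence Q is negative semidefinite.

negative semidefinite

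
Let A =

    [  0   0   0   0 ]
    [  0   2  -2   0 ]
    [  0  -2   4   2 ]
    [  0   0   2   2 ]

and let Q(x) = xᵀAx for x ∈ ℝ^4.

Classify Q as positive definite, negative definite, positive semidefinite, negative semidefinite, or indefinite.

positive semidefinite

Congruent diagonalization of A (simultaneous row and column reduction) yields pivots 0, 2, 2, 0.
That gives 2 positive, 2 zero pivots.
Hence Q is positive semidefinite.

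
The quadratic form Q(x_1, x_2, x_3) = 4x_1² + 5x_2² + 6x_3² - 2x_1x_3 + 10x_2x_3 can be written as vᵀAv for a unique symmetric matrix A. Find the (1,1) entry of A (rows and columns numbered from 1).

The coefficient of x_1² in Q is 4, and that is exactly A[1,1].

4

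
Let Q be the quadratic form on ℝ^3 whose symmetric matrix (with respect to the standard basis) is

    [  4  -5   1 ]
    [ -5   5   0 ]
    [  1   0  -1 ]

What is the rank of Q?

2

Symmetric row and column elimination reduces A to a congruent diagonal form with pivots 4, -5/4, 0.
So there are 1 positive, 1 negative, 1 zero pivots.
The rank is the number of nonzero pivots: 2.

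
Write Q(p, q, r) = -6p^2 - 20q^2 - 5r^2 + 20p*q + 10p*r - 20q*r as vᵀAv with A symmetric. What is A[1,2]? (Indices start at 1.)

10

The coefficient of p·q in Q is 20. For a symmetric A this equals A[1,2] + A[2,1] = 2·A[1,2].
So A[1,2] = 20/2 = 10.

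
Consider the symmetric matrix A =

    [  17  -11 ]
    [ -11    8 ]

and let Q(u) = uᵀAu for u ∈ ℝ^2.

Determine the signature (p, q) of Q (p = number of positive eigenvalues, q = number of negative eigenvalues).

(2, 0)

Row-reducing A symmetrically gives the diagonal entries 17, 15/17.
So there are 2 positive pivots.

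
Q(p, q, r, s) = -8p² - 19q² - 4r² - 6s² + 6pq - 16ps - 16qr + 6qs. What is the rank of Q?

Write A = [[-8, 3, 0, -8], [3, -19, -8, 3], [0, -8, -4, 0], [-8, 3, 0, -6]].
Applying the same elementary operations to the rows and columns of A produces a congruent diagonal matrix with entries -8, -143/8, -60/143, 2.
So there are 1 positive, 3 negative pivots.
The rank is the number of nonzero pivots: 4.

4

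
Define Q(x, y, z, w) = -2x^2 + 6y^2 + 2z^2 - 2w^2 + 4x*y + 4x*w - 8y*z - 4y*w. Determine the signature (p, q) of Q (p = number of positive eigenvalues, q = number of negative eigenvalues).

The symmetric matrix is A = [[-2, 2, 0, 2], [2, 6, -4, -2], [0, -4, 2, 0], [2, -2, 0, -2]].
Applying the same elementary operations to the rows and columns of A produces a congruent diagonal matrix with entries -2, 8, 0, 0.
That gives 1 positive, 1 negative, 2 zero pivots.

(1, 1)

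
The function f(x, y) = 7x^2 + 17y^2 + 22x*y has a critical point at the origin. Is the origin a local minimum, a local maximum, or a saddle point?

The Hessian at the origin is H = [[14, 22], [22, 34]].
det H = 14·34 − (22)² = -8 < 0, so H is indefinite.
Therefore the origin is a saddle point.

saddle point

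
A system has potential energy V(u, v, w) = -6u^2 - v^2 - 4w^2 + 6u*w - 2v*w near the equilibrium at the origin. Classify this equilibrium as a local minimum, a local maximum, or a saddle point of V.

local maximum

The Hessian at the origin is H = [[-12, 0, 6], [0, -2, -2], [6, -2, -8]].
An LDLᵀ factorisation of H has diagonal entries -12, -2, -3.
Counting signs: 3 negative.
H is negative definite, so the origin is a strict local maximum.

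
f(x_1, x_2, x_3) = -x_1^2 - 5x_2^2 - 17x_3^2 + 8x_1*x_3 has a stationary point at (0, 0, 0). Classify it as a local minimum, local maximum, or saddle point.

local maximum

The Hessian at the origin is H = [[-2, 0, 8], [0, -10, 0], [8, 0, -34]].
Congruent diagonalization of H (simultaneous row and column reduction) yields pivots -2, -10, -2.
So there are 3 negative pivots.
H is negative definite, so the origin is a strict local maximum.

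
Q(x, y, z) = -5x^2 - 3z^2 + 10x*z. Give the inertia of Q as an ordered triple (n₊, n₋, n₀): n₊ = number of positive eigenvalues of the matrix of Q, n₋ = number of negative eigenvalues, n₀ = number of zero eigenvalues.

(1, 1, 1)

The associated matrix is A = [[-5, 0, 5], [0, 0, 0], [5, 0, -3]].
Congruent diagonalization of A (simultaneous row and column reduction) yields pivots -5, 0, 2.
Counting signs: 1 positive, 1 negative, 1 zero.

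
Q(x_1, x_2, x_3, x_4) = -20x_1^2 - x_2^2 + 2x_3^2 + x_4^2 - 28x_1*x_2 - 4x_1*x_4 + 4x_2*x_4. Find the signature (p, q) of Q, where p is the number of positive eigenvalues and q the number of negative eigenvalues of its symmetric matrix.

(2, 2)

Write A = [[-20, -14, 0, -2], [-14, -1, 0, 2], [0, 0, 2, 0], [-2, 2, 0, 1]].
An LDLᵀ factorisation of A has diagonal entries -20, 44/5, 2, -5/44.
That gives 2 positive, 2 negative pivots.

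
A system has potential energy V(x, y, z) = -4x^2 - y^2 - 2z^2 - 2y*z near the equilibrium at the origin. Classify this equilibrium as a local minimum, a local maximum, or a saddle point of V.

local maximum

The Hessian at the origin is H = [[-8, 0, 0], [0, -2, -2], [0, -2, -4]].
Symmetric row and column elimination reduces H to a congruent diagonal form with pivots -8, -2, -2.
That gives 3 negative pivots.
H is negative definite, so the origin is a strict local maximum.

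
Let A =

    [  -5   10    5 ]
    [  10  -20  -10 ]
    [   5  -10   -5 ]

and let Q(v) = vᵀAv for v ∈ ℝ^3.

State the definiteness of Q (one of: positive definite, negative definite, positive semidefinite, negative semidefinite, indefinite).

negative semidefinite

Row-reducing A symmetrically gives the diagonal entries -5, 0, 0.
So there are 1 negative, 2 zero pivots.
Hence Q is negative semidefinite.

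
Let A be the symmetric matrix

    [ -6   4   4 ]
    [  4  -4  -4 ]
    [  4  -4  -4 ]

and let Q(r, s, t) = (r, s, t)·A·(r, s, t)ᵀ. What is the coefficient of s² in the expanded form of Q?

-4

The coefficient of s² is the diagonal entry A[2,2] = -4.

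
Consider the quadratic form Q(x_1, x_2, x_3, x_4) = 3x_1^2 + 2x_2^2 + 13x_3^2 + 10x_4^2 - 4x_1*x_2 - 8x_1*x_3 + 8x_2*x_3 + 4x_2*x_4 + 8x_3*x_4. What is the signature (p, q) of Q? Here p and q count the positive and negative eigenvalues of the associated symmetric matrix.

(4, 0)

The associated matrix is A = [[3, -2, -4, 0], [-2, 2, 4, 2], [-4, 4, 13, 4], [0, 2, 4, 10]].
Applying the same elementary operations to the rows and columns of A produces a congruent diagonal matrix with entries 3, 2/3, 5, 4.
Counting signs: 4 positive.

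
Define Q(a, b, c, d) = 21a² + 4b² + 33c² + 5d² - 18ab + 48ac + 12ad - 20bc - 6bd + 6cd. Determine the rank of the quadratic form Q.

The symmetric matrix is A = [[21, -9, 24, 6], [-9, 4, -10, -3], [24, -10, 33, 3], [6, -3, 3, 5]].
An LDLᵀ factorisation of A has diagonal entries 21, 1/7, 5, 1/5.
Counting signs: 4 positive.
The rank is the number of nonzero pivots: 4.

4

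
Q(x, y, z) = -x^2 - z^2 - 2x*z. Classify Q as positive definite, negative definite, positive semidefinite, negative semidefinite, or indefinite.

The associated matrix is A = [[-1, 0, -1], [0, 0, 0], [-1, 0, -1]].
Row-reducing A symmetrically gives the diagonal entries -1, 0, 0.
So there are 1 negative, 2 zero pivots.
Hence Q is negative semidefinite.

negative semidefinite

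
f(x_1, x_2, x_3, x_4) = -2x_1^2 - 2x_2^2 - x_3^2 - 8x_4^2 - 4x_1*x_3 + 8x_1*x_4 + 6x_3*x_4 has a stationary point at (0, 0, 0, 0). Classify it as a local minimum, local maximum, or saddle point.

saddle point

The Hessian at the origin is H = [[-4, 0, -4, 8], [0, -4, 0, 0], [-4, 0, -2, 6], [8, 0, 6, -16]].
Symmetric row and column elimination reduces H to a congruent diagonal form with pivots -4, -4, 2, -2.
So there are 1 positive, 3 negative pivots.
H is indefinite, so the origin is a saddle point.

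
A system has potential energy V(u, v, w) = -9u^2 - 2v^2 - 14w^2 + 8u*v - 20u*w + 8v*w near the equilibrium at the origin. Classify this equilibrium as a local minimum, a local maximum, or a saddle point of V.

local maximum

The Hessian at the origin is H = [[-18, 8, -20], [8, -4, 8], [-20, 8, -28]].
Symmetric row and column elimination reduces H to a congruent diagonal form with pivots -18, -4/9, -4.
Counting signs: 3 negative.
H is negative definite, so the origin is a strict local maximum.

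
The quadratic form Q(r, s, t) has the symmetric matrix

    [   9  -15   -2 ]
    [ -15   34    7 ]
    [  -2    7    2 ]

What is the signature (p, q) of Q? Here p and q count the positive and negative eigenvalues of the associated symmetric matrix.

(3, 0)

Applying the same elementary operations to the rows and columns of A produces a congruent diagonal matrix with entries 9, 9, 5/81.
That gives 3 positive pivots.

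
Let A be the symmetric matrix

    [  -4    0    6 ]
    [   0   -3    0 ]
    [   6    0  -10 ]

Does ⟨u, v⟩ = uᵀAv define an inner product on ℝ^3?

no

Symmetric row and column elimination reduces A to a congruent diagonal form with pivots -4, -3, -1.
Counting signs: 3 negative.
Hence Q is negative definite.
⟨·,·⟩ is an inner product exactly when A is positive definite.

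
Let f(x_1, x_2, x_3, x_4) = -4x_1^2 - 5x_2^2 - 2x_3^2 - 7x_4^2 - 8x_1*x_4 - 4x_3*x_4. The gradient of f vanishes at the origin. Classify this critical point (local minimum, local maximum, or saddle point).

The Hessian at the origin is H = [[-8, 0, 0, -8], [0, -10, 0, 0], [0, 0, -4, -4], [-8, 0, -4, -14]].
Congruent diagonalization of H (simultaneous row and column reduction) yields pivots -8, -10, -4, -2.
So there are 4 negative pivots.
H is negative definite, so the origin is a strict local maximum.

local maximum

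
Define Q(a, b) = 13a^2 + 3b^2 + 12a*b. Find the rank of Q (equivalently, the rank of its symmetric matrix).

The associated matrix is A = [[13, 6], [6, 3]].
Row-reducing A symmetrically gives the diagonal entries 13, 3/13.
That gives 2 positive pivots.
The rank is the number of nonzero pivots: 2.

2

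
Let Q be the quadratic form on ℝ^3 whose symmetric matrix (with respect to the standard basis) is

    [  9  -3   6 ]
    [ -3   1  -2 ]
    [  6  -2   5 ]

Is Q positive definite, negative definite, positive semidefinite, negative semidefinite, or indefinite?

Symmetric row and column elimination reduces A to a congruent diagonal form with pivots 9, 0, 1.
Counting signs: 2 positive, 1 zero.
Hence Q is positive semidefinite.

positive semidefinite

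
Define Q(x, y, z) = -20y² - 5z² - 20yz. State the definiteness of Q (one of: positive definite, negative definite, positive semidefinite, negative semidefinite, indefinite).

The associated matrix is A = [[0, 0, 0], [0, -20, -10], [0, -10, -5]].
Congruent diagonalization of A (simultaneous row and column reduction) yields pivots 0, -20, 0.
So there are 1 negative, 2 zero pivots.
Hence Q is negative semidefinite.

negative semidefinite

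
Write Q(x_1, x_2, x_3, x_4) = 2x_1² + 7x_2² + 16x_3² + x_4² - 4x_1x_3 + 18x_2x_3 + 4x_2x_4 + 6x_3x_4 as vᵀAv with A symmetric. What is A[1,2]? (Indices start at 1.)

The coefficient of x_1·x_2 in Q is 0. For a symmetric A this equals A[1,2] + A[2,1] = 2·A[1,2].
So A[1,2] = 0/2 = 0.

0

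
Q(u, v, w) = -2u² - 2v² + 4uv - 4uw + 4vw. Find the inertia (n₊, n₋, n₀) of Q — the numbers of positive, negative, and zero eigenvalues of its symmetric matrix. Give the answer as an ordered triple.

(1, 1, 1)

The associated matrix is A = [[-2, 2, -2], [2, -2, 2], [-2, 2, 0]].
Row-reducing A symmetrically gives the diagonal entries -2, 0, 2.
So there are 1 positive, 1 negative, 1 zero pivots.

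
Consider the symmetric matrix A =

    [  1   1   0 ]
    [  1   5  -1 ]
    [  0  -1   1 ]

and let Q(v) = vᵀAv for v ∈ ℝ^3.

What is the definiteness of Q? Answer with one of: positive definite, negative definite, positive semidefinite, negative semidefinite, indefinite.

positive definite

An LDLᵀ factorisation of A has diagonal entries 1, 4, 3/4.
So there are 3 positive pivots.
Hence Q is positive definite.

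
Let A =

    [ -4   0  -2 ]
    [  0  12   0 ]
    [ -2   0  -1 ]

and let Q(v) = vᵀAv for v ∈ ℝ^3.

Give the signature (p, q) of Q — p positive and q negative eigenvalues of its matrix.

(1, 1)

Symmetric row and column elimination reduces A to a congruent diagonal form with pivots -4, 12, 0.
So there are 1 positive, 1 negative, 1 zero pivots.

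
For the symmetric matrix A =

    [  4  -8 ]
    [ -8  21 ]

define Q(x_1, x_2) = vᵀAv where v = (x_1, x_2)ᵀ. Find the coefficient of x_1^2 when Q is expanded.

The coefficient of x_1^2 is the diagonal entry A[1,1] = 4.

4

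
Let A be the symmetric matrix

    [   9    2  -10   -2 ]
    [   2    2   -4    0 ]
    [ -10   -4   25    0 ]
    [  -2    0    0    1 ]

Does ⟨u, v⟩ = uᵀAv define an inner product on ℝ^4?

yes

Congruent diagonalization of A (simultaneous row and column reduction) yields pivots 9, 14/9, 83/7, 15/83.
That gives 4 positive pivots.
Hence Q is positive definite.
⟨·,·⟩ is an inner product exactly when A is positive definite.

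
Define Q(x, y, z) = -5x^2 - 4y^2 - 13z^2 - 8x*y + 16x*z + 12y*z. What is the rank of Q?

2

The symmetric matrix is A = [[-5, -4, 8], [-4, -4, 6], [8, 6, -13]].
Row-reducing A symmetrically gives the diagonal entries -5, -4/5, 0.
So there are 2 negative, 1 zero pivots.
The rank is the number of nonzero pivots: 2.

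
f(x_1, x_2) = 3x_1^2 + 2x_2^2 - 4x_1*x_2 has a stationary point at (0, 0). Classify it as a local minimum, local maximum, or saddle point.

local minimum

The Hessian at the origin is H = [[6, -4], [-4, 4]].
det H = 6·4 − (-4)² = 8 > 0 and H[1,1] = 6 > 0, so H is positive definite.
Therefore the origin is a local minimum.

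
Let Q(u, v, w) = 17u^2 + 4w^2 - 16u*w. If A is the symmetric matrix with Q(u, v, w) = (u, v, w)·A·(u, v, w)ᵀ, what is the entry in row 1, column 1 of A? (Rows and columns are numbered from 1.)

17

The coefficient of u^2 in Q is 17, and that is exactly A[1,1].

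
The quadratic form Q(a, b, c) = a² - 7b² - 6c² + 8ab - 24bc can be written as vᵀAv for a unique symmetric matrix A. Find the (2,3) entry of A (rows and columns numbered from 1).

-12

The coefficient of b·c in Q is -24. For a symmetric A this equals A[2,3] + A[3,2] = 2·A[2,3].
So A[2,3] = -24/2 = -12.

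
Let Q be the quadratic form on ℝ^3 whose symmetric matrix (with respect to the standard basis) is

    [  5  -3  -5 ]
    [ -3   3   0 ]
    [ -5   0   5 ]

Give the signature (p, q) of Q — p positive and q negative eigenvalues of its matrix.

(2, 1)

Applying the same elementary operations to the rows and columns of A produces a congruent diagonal matrix with entries 5, 6/5, -15/2.
That gives 2 positive, 1 negative pivots.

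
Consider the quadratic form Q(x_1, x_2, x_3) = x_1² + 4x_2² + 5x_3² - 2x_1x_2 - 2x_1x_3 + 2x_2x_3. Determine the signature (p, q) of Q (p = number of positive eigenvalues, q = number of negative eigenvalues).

The symmetric matrix is A = [[1, -1, -1], [-1, 4, 1], [-1, 1, 5]].
Congruent diagonalization of A (simultaneous row and column reduction) yields pivots 1, 3, 4.
That gives 3 positive pivots.

(3, 0)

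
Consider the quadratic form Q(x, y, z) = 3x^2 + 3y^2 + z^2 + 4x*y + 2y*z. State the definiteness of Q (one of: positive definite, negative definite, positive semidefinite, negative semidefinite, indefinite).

positive definite

The symmetric matrix of Q is A = [[3, 2, 0], [2, 3, 1], [0, 1, 1]].
Leading principal minors: Δ_1 = 3, Δ_2 = 5, Δ_3 = 2.
All leading principal minors are positive, so by Sylvester's criterion Q is positive definite.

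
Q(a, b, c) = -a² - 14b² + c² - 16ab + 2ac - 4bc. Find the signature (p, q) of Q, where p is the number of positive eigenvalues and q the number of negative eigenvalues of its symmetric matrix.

(1, 1)

Write A = [[-1, -8, 1], [-8, -14, -2], [1, -2, 1]].
Row-reducing A symmetrically gives the diagonal entries -1, 50, 0.
So there are 1 positive, 1 negative, 1 zero pivots.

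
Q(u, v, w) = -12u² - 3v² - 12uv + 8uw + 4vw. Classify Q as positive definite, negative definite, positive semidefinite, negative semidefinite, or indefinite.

indefinite

The associated matrix is A = [[-12, -6, 4], [-6, -3, 2], [4, 2, 0]].
Congruent diagonalization of A (simultaneous row and column reduction) yields pivots -12, 0, 4/3.
So there are 1 positive, 1 negative, 1 zero pivots.
Hence Q is indefinite.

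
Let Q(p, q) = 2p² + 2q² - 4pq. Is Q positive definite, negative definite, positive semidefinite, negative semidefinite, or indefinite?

positive semidefinite

The symmetric matrix is A = [[2, -2], [-2, 2]].
Symmetric row and column elimination reduces A to a congruent diagonal form with pivots 2, 0.
That gives 1 positive, 1 zero pivots.
Hence Q is positive semidefinite.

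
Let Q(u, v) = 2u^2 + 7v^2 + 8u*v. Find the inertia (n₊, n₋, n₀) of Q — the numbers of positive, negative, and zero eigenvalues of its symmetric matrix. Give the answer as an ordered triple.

The symmetric matrix is A = [[2, 4], [4, 7]].
Applying the same elementary operations to the rows and columns of A produces a congruent diagonal matrix with entries 2, -1.
That gives 1 positive, 1 negative pivots.

(1, 1, 0)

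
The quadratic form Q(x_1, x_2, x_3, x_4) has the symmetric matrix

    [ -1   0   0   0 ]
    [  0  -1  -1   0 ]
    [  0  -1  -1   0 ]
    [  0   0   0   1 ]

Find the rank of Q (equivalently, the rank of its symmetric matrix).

Congruent diagonalization of A (simultaneous row and column reduction) yields pivots -1, -1, 0, 1.
So there are 1 positive, 2 negative, 1 zero pivots.
The rank is the number of nonzero pivots: 3.

3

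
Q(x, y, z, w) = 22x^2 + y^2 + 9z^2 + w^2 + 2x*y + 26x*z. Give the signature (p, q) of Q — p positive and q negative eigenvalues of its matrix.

(4, 0)

The associated matrix is A = [[22, 1, 13, 0], [1, 1, 0, 0], [13, 0, 9, 0], [0, 0, 0, 1]].
Row-reducing A symmetrically gives the diagonal entries 22, 21/22, 20/21, 1.
That gives 4 positive pivots.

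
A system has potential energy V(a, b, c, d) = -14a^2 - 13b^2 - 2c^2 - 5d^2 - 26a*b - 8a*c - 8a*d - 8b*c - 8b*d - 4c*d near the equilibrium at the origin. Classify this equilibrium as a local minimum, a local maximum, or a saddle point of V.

The Hessian at the origin is H = [[-28, -26, -8, -8], [-26, -26, -8, -8], [-8, -8, -4, -4], [-8, -8, -4, -10]].
Congruent diagonalization of H (simultaneous row and column reduction) yields pivots -28, -13/7, -20/13, -6.
That gives 4 negative pivots.
H is negative definite, so the origin is a strict local maximum.

local maximum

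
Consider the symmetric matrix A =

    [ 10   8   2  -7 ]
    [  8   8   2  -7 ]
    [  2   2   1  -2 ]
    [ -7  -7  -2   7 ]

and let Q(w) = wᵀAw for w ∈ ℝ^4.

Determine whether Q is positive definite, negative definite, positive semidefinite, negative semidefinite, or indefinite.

Leading principal minors: Δ_1 = 10, Δ_2 = 16, Δ_3 = 8, Δ_4 = 6.
All leading principal minors are positive, so by Sylvester's criterion Q is positive definite.

positive definite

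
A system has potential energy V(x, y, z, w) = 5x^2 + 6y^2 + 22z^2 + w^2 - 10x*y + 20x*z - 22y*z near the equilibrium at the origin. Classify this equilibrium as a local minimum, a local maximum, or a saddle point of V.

The Hessian at the origin is H = [[10, -10, 20, 0], [-10, 12, -22, 0], [20, -22, 44, 0], [0, 0, 0, 2]].
Symmetric row and column elimination reduces H to a congruent diagonal form with pivots 10, 2, 2, 2.
So there are 4 positive pivots.
H is positive definite, so the origin is a strict local minimum.

local minimum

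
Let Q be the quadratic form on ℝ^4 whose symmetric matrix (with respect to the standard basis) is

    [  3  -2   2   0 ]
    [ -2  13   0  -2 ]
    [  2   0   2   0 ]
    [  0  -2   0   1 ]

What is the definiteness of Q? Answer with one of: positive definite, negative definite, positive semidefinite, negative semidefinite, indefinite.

positive definite

Leading principal minors: Δ_1 = 3, Δ_2 = 35, Δ_3 = 18, Δ_4 = 10.
All leading principal minors are positive, so by Sylvester's criterion Q is positive definite.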